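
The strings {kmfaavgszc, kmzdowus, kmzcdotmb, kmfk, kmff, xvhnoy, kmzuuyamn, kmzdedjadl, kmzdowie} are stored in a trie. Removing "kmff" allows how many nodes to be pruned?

A node on "kmff"'s path can go only if nothing else ends at it or branches off below it.
The suffix "f" (1 node) is used only by "kmff"; the node for "kmf" still has the child "a", so pruning stops there.
Nodes removed: 1

1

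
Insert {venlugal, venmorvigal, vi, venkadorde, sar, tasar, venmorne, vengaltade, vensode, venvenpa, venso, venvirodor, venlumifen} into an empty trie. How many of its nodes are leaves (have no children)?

12

A leaf is a node with no children — equivalently, the end of a word that is not a proper prefix of any other stored word.
Those words: "sar", "tasar", "vengaltade", "venkadorde", "venlugal", "venlumifen", "venmorne", "venmorvigal", "vensode", "venvenpa", "venvirodor", "vi"
Leaf count: 12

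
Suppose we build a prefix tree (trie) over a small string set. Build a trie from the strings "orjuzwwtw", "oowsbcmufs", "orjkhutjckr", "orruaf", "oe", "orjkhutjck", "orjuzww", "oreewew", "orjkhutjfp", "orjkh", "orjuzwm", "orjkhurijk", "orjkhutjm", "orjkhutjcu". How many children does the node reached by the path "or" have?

3

The children of the "or" node are the distinct next characters among strings starting with "or".
Distinct next characters after "or": e, j, r.
That node has 3 child edges.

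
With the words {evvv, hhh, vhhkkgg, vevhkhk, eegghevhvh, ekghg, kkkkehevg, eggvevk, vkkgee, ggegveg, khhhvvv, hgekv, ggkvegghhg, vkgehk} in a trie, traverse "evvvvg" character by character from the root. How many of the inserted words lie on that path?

Traverse "evvvvg" character by character; count nodes along the way that are marked as word ends.
Prefixes of the query that are stored words: "evvv"
Count: 1

1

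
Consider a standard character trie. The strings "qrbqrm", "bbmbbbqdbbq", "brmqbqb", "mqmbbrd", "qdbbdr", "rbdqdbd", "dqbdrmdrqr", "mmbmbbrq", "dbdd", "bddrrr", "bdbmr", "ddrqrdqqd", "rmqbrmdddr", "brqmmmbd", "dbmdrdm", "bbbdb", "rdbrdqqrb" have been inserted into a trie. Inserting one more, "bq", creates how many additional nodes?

1

"b" is already a path in the trie; the remaining "q" must be added.
New nodes needed: |"bq"| − 1 = 2 − 1 = 1.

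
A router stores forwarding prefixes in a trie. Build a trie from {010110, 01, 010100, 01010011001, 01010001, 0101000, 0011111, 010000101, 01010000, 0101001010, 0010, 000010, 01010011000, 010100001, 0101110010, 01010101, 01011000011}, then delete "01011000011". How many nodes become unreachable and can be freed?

After clearing the end-marker at "01011000011", prune upward until reaching a node still needed by another word.
The suffix "00011" (5 nodes) is used only by "01011000011"; "010110" is itself a stored word, so pruning stops there.
Nodes removed: 5

5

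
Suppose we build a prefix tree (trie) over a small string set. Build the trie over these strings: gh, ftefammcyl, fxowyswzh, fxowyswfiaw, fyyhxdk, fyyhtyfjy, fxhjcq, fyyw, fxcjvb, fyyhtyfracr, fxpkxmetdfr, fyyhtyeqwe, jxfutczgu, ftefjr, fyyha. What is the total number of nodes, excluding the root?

Count nodes per top-level branch (shared prefixes stored once):
  'f'-branch (ftefammcyl, ftefjr, fxcjvb, fxhjcq, fxowyswfiaw, fxowyswzh, fxpkxmetdfr, fyyha, fyyhtyeqwe, fyyhtyfjy, fyyhtyfracr, fyyhxdk, fyyw): 62 nodes
  'g'-branch (gh): 2 nodes
  'j'-branch (jxfutczgu): 9 nodes
Sum: 73

73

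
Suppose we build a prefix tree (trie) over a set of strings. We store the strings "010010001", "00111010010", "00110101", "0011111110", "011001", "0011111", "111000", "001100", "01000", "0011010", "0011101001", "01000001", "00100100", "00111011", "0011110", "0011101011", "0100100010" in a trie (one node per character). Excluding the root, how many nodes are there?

53

Count nodes per top-level branch (shared prefixes stored once):
  '0'-branch (00100100, 001100, 0011010, 00110101, 0011101001, 00111010010, 0011101011, 00111011, 0011110, 0011111, 0011111110, 01000, 01000001, 010010001, 0100100010, 011001): 47 nodes
  '1'-branch (111000): 6 nodes
Sum: 53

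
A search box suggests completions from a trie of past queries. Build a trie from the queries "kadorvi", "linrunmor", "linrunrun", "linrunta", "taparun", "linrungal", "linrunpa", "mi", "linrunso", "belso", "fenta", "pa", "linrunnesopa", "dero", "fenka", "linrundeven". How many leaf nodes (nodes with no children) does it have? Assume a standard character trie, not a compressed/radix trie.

Leaves are exactly the stored words that no other stored word extends.
Those words: "belso", "dero", "fenka", "fenta", "kadorvi", "linrundeven", "linrungal", "linrunmor", "linrunnesopa", "linrunpa", "linrunrun", "linrunso", "linrunta", "mi", "pa", "taparun"
Leaf count: 16

16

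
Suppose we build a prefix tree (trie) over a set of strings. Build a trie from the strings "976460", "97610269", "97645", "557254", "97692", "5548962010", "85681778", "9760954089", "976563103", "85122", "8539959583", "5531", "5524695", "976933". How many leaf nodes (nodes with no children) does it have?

14

A leaf is a node with no children — equivalently, the end of a word that is not a proper prefix of any other stored word.
Those words: "5524695", "5531", "5548962010", "557254", "85122", "8539959583", "85681778", "9760954089", "97610269", "97645", "976460", "976563103", "97692", "976933"
Leaf count: 14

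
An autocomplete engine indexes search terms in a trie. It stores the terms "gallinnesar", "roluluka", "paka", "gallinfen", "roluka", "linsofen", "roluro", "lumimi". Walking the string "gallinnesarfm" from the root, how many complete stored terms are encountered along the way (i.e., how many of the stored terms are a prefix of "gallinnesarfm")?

1

Check each prefix of "gallinnesarfm" against the stored set — each match is an end-marker on the path.
Prefixes of the query that are stored words: "gallinnesar"
Count: 1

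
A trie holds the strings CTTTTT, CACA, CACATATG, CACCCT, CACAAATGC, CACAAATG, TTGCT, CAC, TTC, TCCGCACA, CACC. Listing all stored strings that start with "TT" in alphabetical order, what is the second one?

TTGCT

Filter for "TT…" and sort: "TTC", "TTGCT"
Position 2: TTGCT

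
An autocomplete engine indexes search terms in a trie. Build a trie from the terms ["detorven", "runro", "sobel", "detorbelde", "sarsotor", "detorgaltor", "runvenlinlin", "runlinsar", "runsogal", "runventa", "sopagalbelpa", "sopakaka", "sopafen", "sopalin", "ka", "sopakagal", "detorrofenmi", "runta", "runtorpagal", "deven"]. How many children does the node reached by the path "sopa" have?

The children of the "sopa" node are the distinct next characters among strings starting with "sopa".
Distinct next characters after "sopa": f, g, k, l.
That node has 4 child edges.

4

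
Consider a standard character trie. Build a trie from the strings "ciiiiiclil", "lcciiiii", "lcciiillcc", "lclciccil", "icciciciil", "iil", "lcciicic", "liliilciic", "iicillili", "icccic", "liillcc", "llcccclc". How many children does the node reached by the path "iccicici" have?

Walk "iccicici" from the root, arriving at one node.
Characters that immediately follow "iccicici" among the stored strings: {i}.
That node has 1 child edge.

1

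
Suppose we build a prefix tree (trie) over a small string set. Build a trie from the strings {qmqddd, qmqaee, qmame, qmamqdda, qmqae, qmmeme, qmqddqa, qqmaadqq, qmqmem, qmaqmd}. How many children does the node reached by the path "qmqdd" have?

2

Walk "qmqdd" from the root, arriving at one node.
Distinct next characters after "qmqdd": d, q.
That node has 2 child edges.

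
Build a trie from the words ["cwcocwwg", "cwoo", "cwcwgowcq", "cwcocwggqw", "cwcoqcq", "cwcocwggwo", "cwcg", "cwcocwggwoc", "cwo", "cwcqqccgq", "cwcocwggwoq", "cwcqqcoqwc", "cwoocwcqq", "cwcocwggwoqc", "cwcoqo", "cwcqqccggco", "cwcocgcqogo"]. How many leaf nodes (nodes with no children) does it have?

13

A leaf is a node with no children — equivalently, the end of a word that is not a proper prefix of any other stored word.
Those words: "cwcg", "cwcocgcqogo", "cwcocwggqw", "cwcocwggwoc", "cwcocwggwoqc", "cwcocwwg", "cwcoqcq", "cwcoqo", "cwcqqccggco", "cwcqqccgq", "cwcqqcoqwc", "cwcwgowcq", "cwoocwcqq"
Leaf count: 13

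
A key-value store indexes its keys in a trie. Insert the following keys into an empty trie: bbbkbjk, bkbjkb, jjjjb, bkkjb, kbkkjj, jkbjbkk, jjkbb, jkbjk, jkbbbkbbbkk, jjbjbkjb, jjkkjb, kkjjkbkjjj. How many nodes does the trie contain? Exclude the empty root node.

Trace insertions, counting only characters that open a new branch:
  "bbbkbjk" → 7 new (b, b, b, k, b, j, k)
  "bkbjkb" → prefix "b" already present; 5 new (k, b, j, k, b)
  "jjjjb" → 5 new (j, j, j, j, b)
  "bkkjb" → prefix "bk" already present; 3 new (k, j, b)
  "kbkkjj" → 6 new (k, b, k, k, j, j)
  "jkbjbkk" → prefix "j" already present; 6 new (k, b, j, b, k, k)
  "jjkbb" → prefix "jj" already present; 3 new (k, b, b)
  "jkbjk" → prefix "jkbj" already present; 1 new (k)
  "jkbbbkbbbkk" → prefix "jkb" already present; 8 new (b, b, k, b, b, b, k, k)
  "jjbjbkjb" → prefix "jj" already present; 6 new (b, j, b, k, j, b)
  "jjkkjb" → prefix "jjk" already present; 3 new (k, j, b)
  "kkjjkbkjjj" → prefix "k" already present; 9 new (k, j, j, k, b, k, j, j, j)
Total nodes = 7 + 5 + 5 + 3 + 6 + 6 + 3 + 1 + 8 + 6 + 3 + 9 = 62

62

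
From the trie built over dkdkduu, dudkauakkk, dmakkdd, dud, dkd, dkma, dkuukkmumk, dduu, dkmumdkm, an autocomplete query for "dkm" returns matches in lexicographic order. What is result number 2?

dkmumdkm

DFS of the "dkm" subtree visits, in order: "dkma", "dkmumdkm"
The 2nd is dkmumdkm.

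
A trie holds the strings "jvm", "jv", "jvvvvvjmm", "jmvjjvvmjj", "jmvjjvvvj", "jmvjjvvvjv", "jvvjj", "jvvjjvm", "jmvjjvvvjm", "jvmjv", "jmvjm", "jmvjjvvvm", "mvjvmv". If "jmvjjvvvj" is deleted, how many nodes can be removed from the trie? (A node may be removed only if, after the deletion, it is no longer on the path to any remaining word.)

After clearing the end-marker at "jmvjjvvvj", prune upward until reaching a node still needed by another word.
Every node on "jmvjjvvvj" is still needed (e.g. by "jmvjjvvvjv"), so nothing is freed.
Nodes removed: 0

0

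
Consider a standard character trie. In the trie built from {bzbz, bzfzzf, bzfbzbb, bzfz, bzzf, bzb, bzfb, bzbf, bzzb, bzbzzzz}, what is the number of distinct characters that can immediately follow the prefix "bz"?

3

The children of the "bz" node are the distinct next characters among strings starting with "bz".
Distinct next characters after "bz": b, f, z.
That node has 3 child edges.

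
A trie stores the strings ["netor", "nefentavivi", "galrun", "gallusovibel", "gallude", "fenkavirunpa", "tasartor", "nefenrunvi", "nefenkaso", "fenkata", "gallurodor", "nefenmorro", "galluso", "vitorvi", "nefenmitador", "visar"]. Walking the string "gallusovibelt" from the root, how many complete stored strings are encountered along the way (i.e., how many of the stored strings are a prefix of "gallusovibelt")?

2

Check each prefix of "gallusovibelt" against the stored set — each match is an end-marker on the path.
Prefixes of the query that are stored words: "galluso", "gallusovibel"
Count: 2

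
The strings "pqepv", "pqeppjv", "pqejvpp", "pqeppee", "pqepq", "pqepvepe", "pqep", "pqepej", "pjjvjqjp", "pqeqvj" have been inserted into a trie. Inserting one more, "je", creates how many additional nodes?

2

"je" shares no prefix with any stored word, so all 2 characters open new nodes.
2 − 0 = 2 new nodes.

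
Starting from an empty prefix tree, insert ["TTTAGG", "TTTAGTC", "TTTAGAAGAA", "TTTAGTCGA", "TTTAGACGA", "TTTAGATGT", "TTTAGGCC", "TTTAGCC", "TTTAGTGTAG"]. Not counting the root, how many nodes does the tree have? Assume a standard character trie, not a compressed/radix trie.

29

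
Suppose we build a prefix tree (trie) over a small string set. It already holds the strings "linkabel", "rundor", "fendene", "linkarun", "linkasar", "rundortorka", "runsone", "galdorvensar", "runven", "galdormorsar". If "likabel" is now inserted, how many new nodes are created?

Walking "likabel" from the root, the first 2 characters ("li") follow existing edges; "k" is the first miss.
New nodes needed: |"likabel"| − 2 = 7 − 2 = 5.

5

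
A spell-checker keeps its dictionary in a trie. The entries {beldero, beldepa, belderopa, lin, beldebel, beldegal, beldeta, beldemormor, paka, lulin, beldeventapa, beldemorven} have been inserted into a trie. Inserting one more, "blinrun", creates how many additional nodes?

"b" is already a path in the trie; the remaining "linrun" must be added.
So 7 − 1 = 6 new nodes.

6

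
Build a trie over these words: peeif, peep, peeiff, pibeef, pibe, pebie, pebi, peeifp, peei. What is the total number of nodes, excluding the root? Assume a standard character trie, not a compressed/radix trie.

For each word, the new-node count is its length minus the longest prefix already in the trie:
  "peeif" → 5 new (p, e, e, i, f)
  "peep" → prefix "pee" already present; 1 new (p)
  "peeiff" → prefix "peeif" already present; 1 new (f)
  "pibeef" → prefix "p" already present; 5 new (i, b, e, e, f)
  "pibe" → prefix "pibe" already present; 0 new (none)
  "pebie" → prefix "pe" already present; 3 new (b, i, e)
  "pebi" → prefix "pebi" already present; 0 new (none)
  "peeifp" → prefix "peeif" already present; 1 new (p)
  "peei" → prefix "peei" already present; 0 new (none)
Total nodes = 5 + 1 + 1 + 5 + 0 + 3 + 0 + 1 + 0 = 16

16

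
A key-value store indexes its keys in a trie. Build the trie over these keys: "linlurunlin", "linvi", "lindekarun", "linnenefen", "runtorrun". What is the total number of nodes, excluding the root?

Trie structure (* marks end of a word):
(root)
├─ l
│  └─ i
│     └─ n
│        ├─ d
│        │  └─ e
│        │     └─ k
│        │        └─ a
│        │           └─ r
│        │              └─ u
│        │                 └─ n *
│        ├─ l
│        │  └─ u
│        │     └─ r
│        │        └─ u
│        │           └─ n
│        │              └─ l
│        │                 └─ i
│        │                    └─ n *
│        ├─ n
│        │  └─ e
│        │     └─ n
│        │        └─ e
│        │           └─ f
│        │              └─ e
│        │                 └─ n *
│        └─ v
│           └─ i *
└─ r
   └─ u
      └─ n
         └─ t
            └─ o
               └─ r
                  └─ r
                     └─ u
                        └─ n *
Counting every labelled node above: 36.

36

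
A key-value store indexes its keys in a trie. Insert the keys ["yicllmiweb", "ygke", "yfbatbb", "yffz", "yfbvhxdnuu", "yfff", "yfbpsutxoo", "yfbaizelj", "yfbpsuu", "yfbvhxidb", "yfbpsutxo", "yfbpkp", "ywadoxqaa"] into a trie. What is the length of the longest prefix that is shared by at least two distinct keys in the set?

Look for the deepest trie node that still has at least two words in its subtree.
e.g. "yfbpsutxo" and "yfbpsutxoo" share the prefix "yfbpsutxo" of length 9; no pair shares a longer one.
Longest shared-prefix length: 9

9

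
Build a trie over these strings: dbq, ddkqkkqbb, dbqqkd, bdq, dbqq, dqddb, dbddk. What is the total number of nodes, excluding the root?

24

Insert word by word; a character creates a node only if that edge doesn't already exist:
  "dbq" → 3 new (d, b, q)
  "ddkqkkqbb" → prefix "d" already present; 8 new (d, k, q, k, k, q, b, b)
  "dbqqkd" → prefix "dbq" already present; 3 new (q, k, d)
  "bdq" → 3 new (b, d, q)
  "dbqq" → prefix "dbqq" already present; 0 new (none)
  "dqddb" → prefix "d" already present; 4 new (q, d, d, b)
  "dbddk" → prefix "db" already present; 3 new (d, d, k)
Total nodes = 3 + 8 + 3 + 3 + 0 + 4 + 3 = 24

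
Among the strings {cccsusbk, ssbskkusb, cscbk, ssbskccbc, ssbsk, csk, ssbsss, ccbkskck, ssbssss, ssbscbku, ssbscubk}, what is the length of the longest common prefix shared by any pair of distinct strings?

6

Look for the deepest trie node that still has at least two words in its subtree.
"ssbsss" and "ssbssss" agree on "ssbsss" (6 characters) before diverging; nothing deeper is shared.
Longest shared-prefix length: 6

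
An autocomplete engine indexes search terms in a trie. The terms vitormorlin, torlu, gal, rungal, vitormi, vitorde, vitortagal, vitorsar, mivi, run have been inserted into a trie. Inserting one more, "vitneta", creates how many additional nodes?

"vit" is already a path in the trie; the remaining "neta" must be added.
So 7 − 3 = 4 new nodes.

4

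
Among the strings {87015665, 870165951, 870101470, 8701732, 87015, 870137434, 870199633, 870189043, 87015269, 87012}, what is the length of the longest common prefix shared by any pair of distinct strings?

5

Equivalently: take the maximum, over all pairs, of their longest common prefix length.
"87015" and "87015269" agree on "87015" (5 characters) before diverging; nothing deeper is shared.
Longest shared-prefix length: 5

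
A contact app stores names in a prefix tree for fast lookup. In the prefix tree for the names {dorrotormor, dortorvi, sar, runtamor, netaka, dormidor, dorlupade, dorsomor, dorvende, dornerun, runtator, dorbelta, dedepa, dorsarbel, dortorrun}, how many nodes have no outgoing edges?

15

A leaf is a node with no children — equivalently, the end of a word that is not a proper prefix of any other stored word.
Those words: "dedepa", "dorbelta", "dorlupade", "dormidor", "dornerun", "dorrotormor", "dorsarbel", "dorsomor", "dortorrun", "dortorvi", "dorvende", "netaka", "runtamor", "runtator", "sar"
Leaf count: 15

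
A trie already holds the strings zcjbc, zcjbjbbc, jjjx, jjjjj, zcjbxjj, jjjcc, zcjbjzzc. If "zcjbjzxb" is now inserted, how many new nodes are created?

Walking "zcjbjzxb" from the root, the first 6 characters ("zcjbjz") follow existing edges; "x" is the first miss.
Each of the 2 remaining characters creates one node.

2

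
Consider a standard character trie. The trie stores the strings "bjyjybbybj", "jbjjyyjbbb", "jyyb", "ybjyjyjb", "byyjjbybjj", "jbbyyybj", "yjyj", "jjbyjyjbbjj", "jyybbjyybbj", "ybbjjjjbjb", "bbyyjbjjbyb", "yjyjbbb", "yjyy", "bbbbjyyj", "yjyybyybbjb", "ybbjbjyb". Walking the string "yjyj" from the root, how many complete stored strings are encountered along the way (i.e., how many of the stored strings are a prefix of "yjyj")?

Check each prefix of "yjyj" against the stored set — each match is an end-marker on the path.
Prefixes of the query that are stored words: "yjyj"
Count: 1

1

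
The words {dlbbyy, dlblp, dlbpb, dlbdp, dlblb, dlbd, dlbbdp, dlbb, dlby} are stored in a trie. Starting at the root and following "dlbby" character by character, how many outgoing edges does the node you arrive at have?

Follow the path "dlbby" to its node, then look at its outgoing edges.
Distinct next characters after "dlbby": y.
That node has 1 child edge.

1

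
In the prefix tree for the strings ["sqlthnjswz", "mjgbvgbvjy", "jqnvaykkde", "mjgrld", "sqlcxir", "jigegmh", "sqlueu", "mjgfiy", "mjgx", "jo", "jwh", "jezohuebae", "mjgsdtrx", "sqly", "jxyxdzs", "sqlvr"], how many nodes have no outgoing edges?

Leaves are exactly the stored words that no other stored word extends.
Those words: "jezohuebae", "jigegmh", "jo", "jqnvaykkde", "jwh", "jxyxdzs", "mjgbvgbvjy", "mjgfiy", "mjgrld", "mjgsdtrx", "mjgx", "sqlcxir", "sqlthnjswz", "sqlueu", "sqlvr", "sqly"
Leaf count: 16

16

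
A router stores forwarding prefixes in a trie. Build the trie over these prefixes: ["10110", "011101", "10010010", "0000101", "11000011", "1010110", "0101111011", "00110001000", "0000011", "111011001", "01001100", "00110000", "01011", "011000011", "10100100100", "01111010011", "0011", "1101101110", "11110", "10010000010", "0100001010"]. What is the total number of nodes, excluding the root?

107

For each word, the new-node count is its length minus the longest prefix already in the trie:
  "10110" → 5 new (1, 0, 1, 1, 0)
  "011101" → 6 new (0, 1, 1, 1, 0, 1)
  "10010010" → prefix "10" already present; 6 new (0, 1, 0, 0, 1, 0)
  "0000101" → prefix "0" already present; 6 new (0, 0, 0, 1, 0, 1)
  "11000011" → prefix "1" already present; 7 new (1, 0, 0, 0, 0, 1, 1)
  "1010110" → prefix "101" already present; 4 new (0, 1, 1, 0)
  "0101111011" → prefix "01" already present; 8 new (0, 1, 1, 1, 1, 0, 1, 1)
  "00110001000" → prefix "00" already present; 9 new (1, 1, 0, 0, 0, 1, 0, 0, 0)
  "0000011" → prefix "0000" already present; 3 new (0, 1, 1)
  "111011001" → prefix "11" already present; 7 new (1, 0, 1, 1, 0, 0, 1)
  "01001100" → prefix "010" already present; 5 new (0, 1, 1, 0, 0)
  "00110000" → prefix "0011000" already present; 1 new (0)
  "01011" → prefix "01011" already present; 0 new (none)
  "011000011" → prefix "011" already present; 6 new (0, 0, 0, 0, 1, 1)
  "10100100100" → prefix "1010" already present; 7 new (0, 1, 0, 0, 1, 0, 0)
  "01111010011" → prefix "0111" already present; 7 new (1, 0, 1, 0, 0, 1, 1)
  "0011" → prefix "0011" already present; 0 new (none)
  "1101101110" → prefix "110" already present; 7 new (1, 1, 0, 1, 1, 1, 0)
  "11110" → prefix "111" already present; 2 new (1, 0)
  "10010000010" → prefix "100100" already present; 5 new (0, 0, 0, 1, 0)
  "0100001010" → prefix "0100" already present; 6 new (0, 0, 1, 0, 1, 0)
Total nodes = 5 + 6 + 6 + 6 + 7 + 4 + 8 + 9 + 3 + 7 + 5 + 1 + 0 + 6 + 7 + 7 + 0 + 7 + 2 + 5 + 6 = 107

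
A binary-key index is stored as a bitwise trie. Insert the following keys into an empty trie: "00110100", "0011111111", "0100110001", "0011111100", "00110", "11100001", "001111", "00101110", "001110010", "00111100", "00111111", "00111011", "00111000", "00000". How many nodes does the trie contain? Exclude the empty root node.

Count nodes per top-level branch (shared prefixes stored once):
  '0'-branch (00000, 00101110, 00110, 00110100, 00111000, 001110010, 00111011, 001111, 00111100, 00111111, 0011111100, 0011111111, 0100110001): 42 nodes
  '1'-branch (11100001): 8 nodes
Sum: 50

50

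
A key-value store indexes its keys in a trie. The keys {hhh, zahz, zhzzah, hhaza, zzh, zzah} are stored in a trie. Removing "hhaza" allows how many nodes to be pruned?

3

A node on "hhaza"'s path can go only if nothing else ends at it or branches off below it.
The suffix "aza" (3 nodes) is used only by "hhaza"; the node for "hh" still has the child "h", so pruning stops there.
Nodes removed: 3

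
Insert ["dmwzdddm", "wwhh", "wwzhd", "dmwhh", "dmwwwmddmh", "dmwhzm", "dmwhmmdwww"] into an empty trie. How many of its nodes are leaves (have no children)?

7

Leaves are exactly the stored words that no other stored word extends.
Those words: "dmwhh", "dmwhmmdwww", "dmwhzm", "dmwwwmddmh", "dmwzdddm", "wwhh", "wwzhd"
Leaf count: 7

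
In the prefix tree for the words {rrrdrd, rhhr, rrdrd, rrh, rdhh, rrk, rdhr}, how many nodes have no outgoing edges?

7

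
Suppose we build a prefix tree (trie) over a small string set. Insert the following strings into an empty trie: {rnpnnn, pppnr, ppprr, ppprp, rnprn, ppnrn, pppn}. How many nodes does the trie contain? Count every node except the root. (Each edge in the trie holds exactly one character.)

For each word, the new-node count is its length minus the longest prefix already in the trie:
  "rnpnnn" → 6 new (r, n, p, n, n, n)
  "pppnr" → 5 new (p, p, p, n, r)
  "ppprr" → prefix "ppp" already present; 2 new (r, r)
  "ppprp" → prefix "pppr" already present; 1 new (p)
  "rnprn" → prefix "rnp" already present; 2 new (r, n)
  "ppnrn" → prefix "pp" already present; 3 new (n, r, n)
  "pppn" → prefix "pppn" already present; 0 new (none)
Total nodes = 6 + 5 + 2 + 1 + 2 + 3 + 0 = 19

19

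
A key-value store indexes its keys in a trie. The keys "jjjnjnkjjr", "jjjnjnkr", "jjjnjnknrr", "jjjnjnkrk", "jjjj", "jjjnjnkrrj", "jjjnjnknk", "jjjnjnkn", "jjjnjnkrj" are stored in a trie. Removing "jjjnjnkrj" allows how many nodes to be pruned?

After clearing the end-marker at "jjjnjnkrj", prune upward until reaching a node still needed by another word.
The suffix "j" (1 node) is used only by "jjjnjnkrj"; the node for "jjjnjnkr" still has the child "k", so pruning stops there.
Nodes removed: 1

1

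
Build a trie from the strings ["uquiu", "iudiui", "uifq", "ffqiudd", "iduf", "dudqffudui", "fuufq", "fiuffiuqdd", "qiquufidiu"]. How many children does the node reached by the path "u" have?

The children of the "u" node are the distinct next characters among strings starting with "u".
Characters that immediately follow "u" among the stored strings: {i, q}.
That node has 2 child edges.

2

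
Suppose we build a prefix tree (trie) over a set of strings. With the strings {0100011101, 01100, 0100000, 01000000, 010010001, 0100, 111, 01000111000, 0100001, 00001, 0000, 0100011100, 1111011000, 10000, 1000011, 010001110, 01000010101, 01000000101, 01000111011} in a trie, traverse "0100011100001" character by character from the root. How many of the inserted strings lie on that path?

4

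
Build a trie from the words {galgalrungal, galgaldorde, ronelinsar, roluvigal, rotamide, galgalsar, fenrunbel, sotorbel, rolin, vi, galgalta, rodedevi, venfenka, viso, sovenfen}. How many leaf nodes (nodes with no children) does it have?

A leaf is a node with no children — equivalently, the end of a word that is not a proper prefix of any other stored word.
Those words: "fenrunbel", "galgaldorde", "galgalrungal", "galgalsar", "galgalta", "rodedevi", "rolin", "roluvigal", "ronelinsar", "rotamide", "sotorbel", "sovenfen", "venfenka", "viso"
Leaf count: 14

14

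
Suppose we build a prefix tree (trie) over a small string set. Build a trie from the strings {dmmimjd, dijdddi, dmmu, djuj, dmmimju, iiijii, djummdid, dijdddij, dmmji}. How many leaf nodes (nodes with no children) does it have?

Leaves are exactly the stored words that no other stored word extends.
Those words: "dijdddij", "djuj", "djummdid", "dmmimjd", "dmmimju", "dmmji", "dmmu", "iiijii"
Leaf count: 8

8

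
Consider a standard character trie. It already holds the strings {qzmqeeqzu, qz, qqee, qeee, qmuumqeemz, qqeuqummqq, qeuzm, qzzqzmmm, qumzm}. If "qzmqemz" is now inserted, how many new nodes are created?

2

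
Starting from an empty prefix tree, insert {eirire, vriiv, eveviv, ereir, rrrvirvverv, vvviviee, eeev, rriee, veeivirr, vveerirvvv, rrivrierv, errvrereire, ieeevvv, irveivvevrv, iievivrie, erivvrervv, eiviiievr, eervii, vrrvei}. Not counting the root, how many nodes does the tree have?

Insert word by word; a character creates a node only if that edge doesn't already exist:
  "eirire" → 6 new (e, i, r, i, r, e)
  "vriiv" → 5 new (v, r, i, i, v)
  "eveviv" → prefix "e" already present; 5 new (v, e, v, i, v)
  "ereir" → prefix "e" already present; 4 new (r, e, i, r)
  "rrrvirvverv" → 11 new (r, r, r, v, i, r, v, v, e, r, v)
  "vvviviee" → prefix "v" already present; 7 new (v, v, i, v, i, e, e)
  "eeev" → prefix "e" already present; 3 new (e, e, v)
  "rriee" → prefix "rr" already present; 3 new (i, e, e)
  "veeivirr" → prefix "v" already present; 7 new (e, e, i, v, i, r, r)
  "vveerirvvv" → prefix "vv" already present; 8 new (e, e, r, i, r, v, v, v)
  "rrivrierv" → prefix "rri" already present; 6 new (v, r, i, e, r, v)
  "errvrereire" → prefix "er" already present; 9 new (r, v, r, e, r, e, i, r, e)
  "ieeevvv" → 7 new (i, e, e, e, v, v, v)
  "irveivvevrv" → prefix "i" already present; 10 new (r, v, e, i, v, v, e, v, r, v)
  "iievivrie" → prefix "i" already present; 8 new (i, e, v, i, v, r, i, e)
  "erivvrervv" → prefix "er" already present; 8 new (i, v, v, r, e, r, v, v)
  "eiviiievr" → prefix "ei" already present; 7 new (v, i, i, i, e, v, r)
  "eervii" → prefix "ee" already present; 4 new (r, v, i, i)
  "vrrvei" → prefix "vr" already present; 4 new (r, v, e, i)
Total nodes = 6 + 5 + 5 + 4 + 11 + 7 + 3 + 3 + 7 + 8 + 6 + 9 + 7 + 10 + 8 + 8 + 7 + 4 + 4 = 122

122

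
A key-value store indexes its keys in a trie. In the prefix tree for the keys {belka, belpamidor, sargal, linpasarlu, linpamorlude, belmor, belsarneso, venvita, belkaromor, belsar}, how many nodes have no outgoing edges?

A leaf is a node with no children — equivalently, the end of a word that is not a proper prefix of any other stored word.
Those words: "belkaromor", "belmor", "belpamidor", "belsarneso", "linpamorlude", "linpasarlu", "sargal", "venvita"
Leaf count: 8

8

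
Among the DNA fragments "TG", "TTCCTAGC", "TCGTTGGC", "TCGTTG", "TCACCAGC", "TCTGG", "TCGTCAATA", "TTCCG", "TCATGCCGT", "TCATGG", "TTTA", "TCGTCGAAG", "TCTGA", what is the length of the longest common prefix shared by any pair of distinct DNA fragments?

The deepest shared node is where two words last agree before diverging.
e.g. "TCGTTG" and "TCGTTGGC" share the prefix "TCGTTG" of length 6; no pair shares a longer one.
Longest shared-prefix length: 6

6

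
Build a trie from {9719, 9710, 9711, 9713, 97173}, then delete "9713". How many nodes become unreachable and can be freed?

1

A node on "9713"'s path can go only if nothing else ends at it or branches off below it.
The suffix "3" (1 node) is used only by "9713"; the node for "971" still has the child "9", so pruning stops there.
Nodes removed: 1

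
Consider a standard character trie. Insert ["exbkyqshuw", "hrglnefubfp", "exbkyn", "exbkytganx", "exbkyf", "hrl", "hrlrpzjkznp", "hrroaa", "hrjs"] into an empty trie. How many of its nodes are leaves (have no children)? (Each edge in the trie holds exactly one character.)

8

Leaves are exactly the stored words that no other stored word extends.
Those words: "exbkyf", "exbkyn", "exbkyqshuw", "exbkytganx", "hrglnefubfp", "hrjs", "hrlrpzjkznp", "hrroaa"
Leaf count: 8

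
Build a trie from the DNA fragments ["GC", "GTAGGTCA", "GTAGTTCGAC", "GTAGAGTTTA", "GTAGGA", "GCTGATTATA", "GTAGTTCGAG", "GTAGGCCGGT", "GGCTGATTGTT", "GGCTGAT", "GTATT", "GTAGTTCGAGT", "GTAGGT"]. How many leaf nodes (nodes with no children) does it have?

Leaves are exactly the stored words that no other stored word extends.
Those words: "GCTGATTATA", "GGCTGATTGTT", "GTAGAGTTTA", "GTAGGA", "GTAGGCCGGT", "GTAGGTCA", "GTAGTTCGAC", "GTAGTTCGAGT", "GTATT"
Leaf count: 9

9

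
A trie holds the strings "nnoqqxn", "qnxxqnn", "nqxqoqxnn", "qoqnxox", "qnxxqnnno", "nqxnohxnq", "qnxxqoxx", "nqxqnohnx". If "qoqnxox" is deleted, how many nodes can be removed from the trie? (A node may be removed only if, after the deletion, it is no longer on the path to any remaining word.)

After clearing the end-marker at "qoqnxox", prune upward until reaching a node still needed by another word.
The suffix "oqnxox" (6 nodes) is used only by "qoqnxox"; the node for "q" still has the child "n", so pruning stops there.
Nodes removed: 6

6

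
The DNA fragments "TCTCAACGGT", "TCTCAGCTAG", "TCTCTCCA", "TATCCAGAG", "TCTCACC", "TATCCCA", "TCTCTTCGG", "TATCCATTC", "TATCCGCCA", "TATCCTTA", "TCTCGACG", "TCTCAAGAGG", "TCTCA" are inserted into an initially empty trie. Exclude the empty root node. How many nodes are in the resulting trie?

For each word, the new-node count is its length minus the longest prefix already in the trie:
  "TCTCAACGGT" → 10 new (T, C, T, C, A, A, C, G, G, T)
  "TCTCAGCTAG" → prefix "TCTCA" already present; 5 new (G, C, T, A, G)
  "TCTCTCCA" → prefix "TCTC" already present; 4 new (T, C, C, A)
  "TATCCAGAG" → prefix "T" already present; 8 new (A, T, C, C, A, G, A, G)
  "TCTCACC" → prefix "TCTCA" already present; 2 new (C, C)
  "TATCCCA" → prefix "TATCC" already present; 2 new (C, A)
  "TCTCTTCGG" → prefix "TCTCT" already present; 4 new (T, C, G, G)
  "TATCCATTC" → prefix "TATCCA" already present; 3 new (T, T, C)
  "TATCCGCCA" → prefix "TATCC" already present; 4 new (G, C, C, A)
  "TATCCTTA" → prefix "TATCC" already present; 3 new (T, T, A)
  "TCTCGACG" → prefix "TCTC" already present; 4 new (G, A, C, G)
  "TCTCAAGAGG" → prefix "TCTCAA" already present; 4 new (G, A, G, G)
  "TCTCA" → prefix "TCTCA" already present; 0 new (none)
Total nodes = 10 + 5 + 4 + 8 + 2 + 2 + 4 + 3 + 4 + 3 + 4 + 4 + 0 = 53

53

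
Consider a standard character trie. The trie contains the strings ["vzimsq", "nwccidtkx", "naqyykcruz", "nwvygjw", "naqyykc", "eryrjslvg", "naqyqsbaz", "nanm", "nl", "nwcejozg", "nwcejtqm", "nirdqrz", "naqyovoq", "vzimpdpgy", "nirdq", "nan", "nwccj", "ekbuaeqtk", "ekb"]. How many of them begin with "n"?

Filter for entries beginning with "n":
Words under "n": nan, nanm, naqyovoq, naqyqsbaz, naqyykc, naqyykcruz, nirdq, nirdqrz, nl, nwccidtkx, nwccj, nwcejozg, nwcejtqm, nwvygjw
Count: 14

14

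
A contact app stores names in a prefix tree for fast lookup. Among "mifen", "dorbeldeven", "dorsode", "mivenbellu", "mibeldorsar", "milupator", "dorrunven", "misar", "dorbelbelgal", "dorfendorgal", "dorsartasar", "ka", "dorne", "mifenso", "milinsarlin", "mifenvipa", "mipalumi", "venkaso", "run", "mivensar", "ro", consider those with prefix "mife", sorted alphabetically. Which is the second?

mifenso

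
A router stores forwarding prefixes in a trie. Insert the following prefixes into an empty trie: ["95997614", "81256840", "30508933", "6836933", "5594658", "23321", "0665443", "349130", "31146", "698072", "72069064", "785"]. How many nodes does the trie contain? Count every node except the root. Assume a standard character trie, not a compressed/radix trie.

74

Count nodes per top-level branch (shared prefixes stored once):
  '0'-branch (0665443): 7 nodes
  '2'-branch (23321): 5 nodes
  '3'-branch (30508933, 31146, 349130): 17 nodes
  '5'-branch (5594658): 7 nodes
  '6'-branch (6836933, 698072): 12 nodes
  '7'-branch (72069064, 785): 10 nodes
  '8'-branch (81256840): 8 nodes
  '9'-branch (95997614): 8 nodes
Sum: 74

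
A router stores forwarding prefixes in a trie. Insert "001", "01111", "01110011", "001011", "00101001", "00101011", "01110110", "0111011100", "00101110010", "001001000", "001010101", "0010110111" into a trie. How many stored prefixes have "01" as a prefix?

4

Walk to "01"; the words in its subtree are exactly those with that prefix.
Matches: "01110011", "01110110", "0111011100", "01111"
Count: 4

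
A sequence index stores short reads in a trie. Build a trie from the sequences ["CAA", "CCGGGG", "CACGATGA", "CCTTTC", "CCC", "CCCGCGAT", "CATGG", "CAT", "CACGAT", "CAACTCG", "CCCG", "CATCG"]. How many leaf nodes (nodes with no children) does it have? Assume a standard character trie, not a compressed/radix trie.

7

A leaf is a node with no children — equivalently, the end of a word that is not a proper prefix of any other stored word.
Those words: "CAACTCG", "CACGATGA", "CATCG", "CATGG", "CCCGCGAT", "CCGGGG", "CCTTTC"
Leaf count: 7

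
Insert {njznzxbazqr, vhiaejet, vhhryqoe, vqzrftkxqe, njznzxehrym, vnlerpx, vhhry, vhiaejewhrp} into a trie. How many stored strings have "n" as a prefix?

Filter for entries beginning with "n":
Matches: "njznzxbazqr", "njznzxehrym"
Count: 2

2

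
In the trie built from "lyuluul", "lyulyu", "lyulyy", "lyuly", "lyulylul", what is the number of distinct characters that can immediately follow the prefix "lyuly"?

3

The children of the "lyuly" node are the distinct next characters among strings starting with "lyuly".
Distinct next characters after "lyuly": l, u, y.
That node has 3 child edges.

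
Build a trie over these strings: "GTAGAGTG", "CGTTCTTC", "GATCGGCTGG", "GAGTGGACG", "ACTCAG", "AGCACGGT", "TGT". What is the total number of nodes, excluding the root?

48

Trace insertions, counting only characters that open a new branch:
  "GTAGAGTG" → 8 new (G, T, A, G, A, G, T, G)
  "CGTTCTTC" → 8 new (C, G, T, T, C, T, T, C)
  "GATCGGCTGG" → prefix "G" already present; 9 new (A, T, C, G, G, C, T, G, G)
  "GAGTGGACG" → prefix "GA" already present; 7 new (G, T, G, G, A, C, G)
  "ACTCAG" → 6 new (A, C, T, C, A, G)
  "AGCACGGT" → prefix "A" already present; 7 new (G, C, A, C, G, G, T)
  "TGT" → 3 new (T, G, T)
Total nodes = 8 + 8 + 9 + 7 + 6 + 7 + 3 = 48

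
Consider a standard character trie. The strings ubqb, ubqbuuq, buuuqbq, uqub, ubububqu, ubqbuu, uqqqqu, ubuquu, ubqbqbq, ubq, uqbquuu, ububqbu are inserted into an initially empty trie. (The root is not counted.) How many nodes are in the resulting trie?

41

For each word, the new-node count is its length minus the longest prefix already in the trie:
  "ubqb" → 4 new (u, b, q, b)
  "ubqbuuq" → prefix "ubqb" already present; 3 new (u, u, q)
  "buuuqbq" → 7 new (b, u, u, u, q, b, q)
  "uqub" → prefix "u" already present; 3 new (q, u, b)
  "ubububqu" → prefix "ub" already present; 6 new (u, b, u, b, q, u)
  "ubqbuu" → prefix "ubqbuu" already present; 0 new (none)
  "uqqqqu" → prefix "uq" already present; 4 new (q, q, q, u)
  "ubuquu" → prefix "ubu" already present; 3 new (q, u, u)
  "ubqbqbq" → prefix "ubqb" already present; 3 new (q, b, q)
  "ubq" → prefix "ubq" already present; 0 new (none)
  "uqbquuu" → prefix "uq" already present; 5 new (b, q, u, u, u)
  "ububqbu" → prefix "ubub" already present; 3 new (q, b, u)
Total nodes = 4 + 3 + 7 + 3 + 6 + 0 + 4 + 3 + 3 + 0 + 5 + 3 = 41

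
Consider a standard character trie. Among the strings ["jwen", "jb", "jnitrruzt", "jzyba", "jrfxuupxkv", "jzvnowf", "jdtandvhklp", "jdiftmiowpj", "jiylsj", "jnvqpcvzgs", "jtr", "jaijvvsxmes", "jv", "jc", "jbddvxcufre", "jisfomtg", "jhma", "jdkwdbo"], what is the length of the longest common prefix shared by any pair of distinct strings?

2

Look for the deepest trie node that still has at least two words in its subtree.
e.g. "jb" and "jbddvxcufre" share the prefix "jb" of length 2; no pair shares a longer one.
Longest shared-prefix length: 2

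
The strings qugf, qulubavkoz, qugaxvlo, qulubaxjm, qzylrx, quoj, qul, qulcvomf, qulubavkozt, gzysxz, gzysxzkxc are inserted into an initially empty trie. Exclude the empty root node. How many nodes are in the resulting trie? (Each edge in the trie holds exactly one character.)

For each word, the new-node count is its length minus the longest prefix already in the trie:
  "qugf" → 4 new (q, u, g, f)
  "qulubavkoz" → prefix "qu" already present; 8 new (l, u, b, a, v, k, o, z)
  "qugaxvlo" → prefix "qug" already present; 5 new (a, x, v, l, o)
  "qulubaxjm" → prefix "quluba" already present; 3 new (x, j, m)
  "qzylrx" → prefix "q" already present; 5 new (z, y, l, r, x)
  "quoj" → prefix "qu" already present; 2 new (o, j)
  "qul" → prefix "qul" already present; 0 new (none)
  "qulcvomf" → prefix "qul" already present; 5 new (c, v, o, m, f)
  "qulubavkozt" → prefix "qulubavkoz" already present; 1 new (t)
  "gzysxz" → 6 new (g, z, y, s, x, z)
  "gzysxzkxc" → prefix "gzysxz" already present; 3 new (k, x, c)
Total nodes = 4 + 8 + 5 + 3 + 5 + 2 + 0 + 5 + 1 + 6 + 3 = 42

42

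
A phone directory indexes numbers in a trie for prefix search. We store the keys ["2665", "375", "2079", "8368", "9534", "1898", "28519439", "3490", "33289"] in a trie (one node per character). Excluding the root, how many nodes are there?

Trace insertions, counting only characters that open a new branch:
  "2665" → 4 new (2, 6, 6, 5)
  "375" → 3 new (3, 7, 5)
  "2079" → prefix "2" already present; 3 new (0, 7, 9)
  "8368" → 4 new (8, 3, 6, 8)
  "9534" → 4 new (9, 5, 3, 4)
  "1898" → 4 new (1, 8, 9, 8)
  "28519439" → prefix "2" already present; 7 new (8, 5, 1, 9, 4, 3, 9)
  "3490" → prefix "3" already present; 3 new (4, 9, 0)
  "33289" → prefix "3" already present; 4 new (3, 2, 8, 9)
Total nodes = 4 + 3 + 3 + 4 + 4 + 4 + 7 + 3 + 4 = 36

36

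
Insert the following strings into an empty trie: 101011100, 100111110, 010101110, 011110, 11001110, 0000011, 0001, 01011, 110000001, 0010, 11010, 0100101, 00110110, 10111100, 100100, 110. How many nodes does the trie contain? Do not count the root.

Trace insertions, counting only characters that open a new branch:
  "101011100" → 9 new (1, 0, 1, 0, 1, 1, 1, 0, 0)
  "100111110" → prefix "10" already present; 7 new (0, 1, 1, 1, 1, 1, 0)
  "010101110" → 9 new (0, 1, 0, 1, 0, 1, 1, 1, 0)
  "011110" → prefix "01" already present; 4 new (1, 1, 1, 0)
  "11001110" → prefix "1" already present; 7 new (1, 0, 0, 1, 1, 1, 0)
  "0000011" → prefix "0" already present; 6 new (0, 0, 0, 0, 1, 1)
  "0001" → prefix "000" already present; 1 new (1)
  "01011" → prefix "0101" already present; 1 new (1)
  "110000001" → prefix "1100" already present; 5 new (0, 0, 0, 0, 1)
  "0010" → prefix "00" already present; 2 new (1, 0)
  "11010" → prefix "110" already present; 2 new (1, 0)
  "0100101" → prefix "010" already present; 4 new (0, 1, 0, 1)
  "00110110" → prefix "001" already present; 5 new (1, 0, 1, 1, 0)
  "10111100" → prefix "101" already present; 5 new (1, 1, 1, 0, 0)
  "100100" → prefix "1001" already present; 2 new (0, 0)
  "110" → prefix "110" already present; 0 new (none)
Total nodes = 9 + 7 + 9 + 4 + 7 + 6 + 1 + 1 + 5 + 2 + 2 + 4 + 5 + 5 + 2 + 0 = 69

69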